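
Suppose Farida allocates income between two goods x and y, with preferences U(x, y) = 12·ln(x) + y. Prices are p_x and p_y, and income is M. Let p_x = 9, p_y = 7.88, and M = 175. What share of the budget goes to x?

Set MRS = p_x/p_y: (12/x)/1 = p_x/p_y.
So x*(p_x,p_y) = 12·p_y/p_x, independent of income; and y* = (M − 12·p_y)/p_y.
At the given prices: x* = 12·7.88/9 = 10.5067, and y* = 10.2081.
Expenditure on x: 9·10.5067 = 94.56; share = 0.5403.

share on x = 0.5403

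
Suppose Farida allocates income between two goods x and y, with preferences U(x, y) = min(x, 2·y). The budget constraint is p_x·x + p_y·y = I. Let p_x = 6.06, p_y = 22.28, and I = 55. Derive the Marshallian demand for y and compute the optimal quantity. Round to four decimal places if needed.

Leontief preferences: the optimum is at the kink where x/2 = y/1, i.e. y = (1/2)·x.
Budget: p_x·x + p_y·(1/2)·x = I, so (2·p_x + p_y)·x = 2·I.
Demand: x*(p_x,p_y,I) = 2·I/(2·p_x + p_y), y* = I/(2·p_x + p_y).
Here 2·6.06 + 22.28 = 34.4, giving y* = 1.5988.

y* = 1.5988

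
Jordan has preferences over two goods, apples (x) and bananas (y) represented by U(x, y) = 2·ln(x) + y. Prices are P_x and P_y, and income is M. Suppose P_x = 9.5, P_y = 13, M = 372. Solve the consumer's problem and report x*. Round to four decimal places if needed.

So x*(P_x,P_y) = 2·P_y/P_x, independent of income; and y* = (M − 2·P_y)/P_y.
At the given prices: x* = 2·13/9.5 = 2.7368.

x* = 2.7368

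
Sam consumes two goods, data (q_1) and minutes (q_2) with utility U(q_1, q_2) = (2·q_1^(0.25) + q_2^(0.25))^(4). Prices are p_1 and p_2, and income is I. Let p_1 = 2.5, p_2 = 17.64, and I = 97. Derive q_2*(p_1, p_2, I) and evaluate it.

q_2* = 0.9427

From the CES first-order condition, 2·(q_2/q_1)^(0.75) = p_1/p_2.
Solve for the ratio: q_2/q_1 = [(1/2)·p_1/p_2]^(4/3).
Substitute q_2 = (q_2/q_1)·q_1 into the budget: q_1* = I/(p_1 + p_2·(q_2/q_1)).
Numerically q_2/q_1 = 0.029323, so q_1* = 97/(2.5 + 17.64·0.029323) = 32.1483 and q_2* = 0.029323·32.1483 = 0.9427.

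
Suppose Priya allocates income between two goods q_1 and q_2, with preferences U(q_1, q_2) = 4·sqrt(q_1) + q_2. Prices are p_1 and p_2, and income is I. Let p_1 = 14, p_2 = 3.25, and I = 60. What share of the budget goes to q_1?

share on q_1 = 0.0503

Solve: √q_1 = 2·p_2/p_1, so q_1*(p_1,p_2) = (2·p_2/p_1)², and q_2* = (I − p_1·q_1*)/p_2.
Plugging in: q_1* = (2·3.25/14)² = 0.2156, q_2* = 17.533.
Expenditure on q_1: 14·0.2156 = 3.0179; share = 0.0503.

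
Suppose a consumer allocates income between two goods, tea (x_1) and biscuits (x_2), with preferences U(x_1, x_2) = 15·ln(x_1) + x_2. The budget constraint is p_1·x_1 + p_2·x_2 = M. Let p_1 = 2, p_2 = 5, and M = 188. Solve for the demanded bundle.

MU_x_1 = 15/x_1, MU_x_2 = 1. Tangency: 15/x_1 = p_1/p_2.
So x_1*(p_1,p_2) = 15·p_2/p_1, independent of income; and x_2* = (M − 15·p_2)/p_2.
At the given prices: x_1* = 15·5/2 = 37.5, and x_2* = 22.6.

x_1* = 37.5, x_2* = 22.6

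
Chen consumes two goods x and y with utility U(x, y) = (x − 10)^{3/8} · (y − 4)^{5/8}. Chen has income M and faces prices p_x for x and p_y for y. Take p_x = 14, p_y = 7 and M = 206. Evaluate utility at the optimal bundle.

Let x' = x−10, y' = y−4. MRS = (3/5)·y'/x' = p_x/p_y.
After buying the subsistence bundle (10, 4), a share 0.375 of the remaining income goes to x: x* = 10 + 0.375·(M − 10p_x − 4p_y)/p_x.
Discretionary income = 206 − 10·14 − 4·7 = 38; x* = 10 + 0.375·38/14 = 11.0179; y* = 4 + 0.625·38/7 = 7.3929.
Utility at the optimum: U(11.0179, 7.3929) = 2.1602.

V = 2.1602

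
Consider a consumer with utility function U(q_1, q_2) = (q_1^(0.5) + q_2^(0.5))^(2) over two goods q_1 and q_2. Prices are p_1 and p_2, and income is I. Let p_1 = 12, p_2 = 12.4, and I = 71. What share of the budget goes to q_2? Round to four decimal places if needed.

share on q_2 = 0.4918

MRS = MU_q_1/MU_q_2 = (q_2/q_1)^(0.5). Set equal to p_1/p_2.
Hence q_2/q_1 = (p_1/p_2)^(1/(0.5)), i.e. raised to the 2 power.
Substitute q_2 = (q_2/q_1)·q_1 into the budget: q_1* = I/(p_1 + p_2·(q_2/q_1)).
Numerically q_2/q_1 = 0.936524, so q_1* = 71/(12 + 12.4·0.936524) = 3.0068 and q_2* = 0.936524·3.0068 = 2.816.
Expenditure on q_2: 12.4·2.816 = 34.918; share = 0.4918.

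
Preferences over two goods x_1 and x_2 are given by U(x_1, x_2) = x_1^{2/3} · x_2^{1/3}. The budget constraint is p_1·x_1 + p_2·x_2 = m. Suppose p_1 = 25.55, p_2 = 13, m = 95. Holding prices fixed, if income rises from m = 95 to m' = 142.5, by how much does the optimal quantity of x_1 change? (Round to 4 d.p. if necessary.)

The MRS is 2·x_2/x_1. Set MRS = p_1/p_2.
So 2/3·p_2·x_2 = 1/3·p_1·x_1; combined with the budget, a share 2/3 of income goes to x_1.
Demand: x_1*(p_1,p_2,m) = 2/3·m/p_1 and x_2* = 1/3·m/p_2.
At p_1=25.55, p_2=13, m=95: x_1* = 2/3·95/25.55 = 2.4788.
At m' = 142.5: x_1* = 3.7182. Change: 3.7182 − 2.4788 = 1.2394.

Δx_1* = 1.2394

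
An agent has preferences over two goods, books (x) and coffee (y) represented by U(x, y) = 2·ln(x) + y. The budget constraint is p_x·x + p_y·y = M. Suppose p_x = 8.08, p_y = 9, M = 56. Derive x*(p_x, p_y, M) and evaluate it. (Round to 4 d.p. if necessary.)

x* = 2.2277

Set MRS = p_x/p_y: (2/x)/1 = p_x/p_y.
So x*(p_x,p_y) = 2·p_y/p_x, independent of income; and y* = (M − 2·p_y)/p_y.
At the given prices: x* = 2·9/8.08 = 2.2277.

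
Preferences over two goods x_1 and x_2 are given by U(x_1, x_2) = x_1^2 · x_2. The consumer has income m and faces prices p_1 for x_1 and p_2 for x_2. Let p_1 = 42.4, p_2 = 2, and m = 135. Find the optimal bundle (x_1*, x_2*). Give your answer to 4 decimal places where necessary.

MU_x_1/MU_x_2 = (2·x_2)/(x_1); tangency sets this equal to p_1/p_2.
So 2·p_2·x_2 = p_1·x_1; combined with the budget, a share 2/3 of income goes to x_1.
Demand: x_1*(p_1,p_2,m) = 2/3·m/p_1 and x_2* = 1/3·m/p_2.
At p_1=42.4, p_2=2, m=135: x_1* = 2/3·135/42.4 = 2.1226, x_2* = 22.5.

x_1* = 2.1226, x_2* = 22.5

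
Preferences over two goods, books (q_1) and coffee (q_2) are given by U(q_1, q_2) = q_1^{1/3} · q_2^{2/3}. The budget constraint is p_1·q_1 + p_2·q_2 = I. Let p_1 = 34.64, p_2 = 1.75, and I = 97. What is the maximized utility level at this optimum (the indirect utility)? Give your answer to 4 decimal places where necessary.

V = 10.8422

MU_q_1/MU_q_2 = (1/3·q_2)/(2/3·q_1); tangency sets this equal to p_1/p_2.
Rearranging, p_2·q_2 = 2·p_1·q_1. Substituting into the budget gives p_1·q_1·(1 + 2) = I.
Demand: q_1*(p_1,p_2,I) = 1/3·I/p_1 and q_2* = 2/3·I/p_2.
At p_1=34.64, p_2=1.75, I=97: q_1* = 1/3·97/34.64 = 0.9334, q_2* = 36.9524.
Utility at the optimum: U(0.9334, 36.9524) = 10.8422.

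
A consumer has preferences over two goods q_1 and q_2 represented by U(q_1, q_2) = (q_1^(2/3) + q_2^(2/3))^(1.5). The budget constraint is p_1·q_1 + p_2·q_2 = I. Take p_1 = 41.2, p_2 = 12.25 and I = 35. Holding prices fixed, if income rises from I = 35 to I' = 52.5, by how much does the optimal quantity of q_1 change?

Δq_1* = 0.0345

From the CES first-order condition, (q_2/q_1)^(1/3) = p_1/p_2.
Hence q_2/q_1 = (p_1/p_2)^(1/(1/3)), i.e. raised to the 3 power.
Substitute q_2 = (q_2/q_1)·q_1 into the budget: q_1* = I/(p_1 + p_2·(q_2/q_1)).
Numerically q_2/q_1 = 38.043756, so q_1* = 35/(41.2 + 12.25·38.043756) = 0.069.
At I' = 52.5: q_1* = 0.1035. Change: 0.1035 − 0.069 = 0.0345.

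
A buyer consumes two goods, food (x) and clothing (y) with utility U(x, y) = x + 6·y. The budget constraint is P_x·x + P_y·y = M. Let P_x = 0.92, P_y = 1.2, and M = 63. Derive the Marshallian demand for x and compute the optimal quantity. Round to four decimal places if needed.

x* = 0

Perfect substitutes: compare marginal utility per dollar. 1/P_x vs 6/P_y → 1.087 vs 5.
y gives more utility per dollar, so spend all income on y: y* = M/P_y, x* = 0.
Numerically: x* = 0, y* = 52.5.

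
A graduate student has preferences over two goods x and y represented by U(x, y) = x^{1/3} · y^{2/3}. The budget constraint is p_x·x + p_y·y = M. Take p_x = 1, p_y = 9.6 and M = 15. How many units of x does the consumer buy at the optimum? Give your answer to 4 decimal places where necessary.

x* = 5

Tangency: MRS = (1/2)·y/x = p_x/p_y.
So 1/3·p_y·y = 2/3·p_x·x; combined with the budget, a share 1/3 of income goes to x.
Demand: x*(p_x,p_y,M) = 1/3·M/p_x and y* = 2/3·M/p_y.
At p_x=1, p_y=9.6, M=15: x* = 1/3·15/1 = 5.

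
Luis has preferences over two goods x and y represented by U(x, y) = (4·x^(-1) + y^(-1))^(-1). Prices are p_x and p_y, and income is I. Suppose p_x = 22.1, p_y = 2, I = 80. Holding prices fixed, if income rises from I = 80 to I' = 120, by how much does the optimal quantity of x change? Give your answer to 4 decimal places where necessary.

Δx* = 1.5733

With the ratio pinned down, the budget gives x* = I/(p_x + p_y·(y/x)) and y* = (y/x)·x*.
Numerically y/x = 1.662077, so x* = 80/(22.1 + 2·1.662077) = 3.1466.
At I' = 120: x* = 4.7199. Change: 4.7199 − 3.1466 = 1.5733.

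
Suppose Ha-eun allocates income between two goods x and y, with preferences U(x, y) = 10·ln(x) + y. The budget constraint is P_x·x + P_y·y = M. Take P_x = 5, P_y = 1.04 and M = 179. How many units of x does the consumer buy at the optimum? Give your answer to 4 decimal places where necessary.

Set MRS = P_x/P_y: (10/x)/1 = P_x/P_y.
So x*(P_x,P_y) = 10·P_y/P_x, independent of income; and y* = (M − 10·P_y)/P_y.
At the given prices: x* = 10·1.04/5 = 2.08.

x* = 2.08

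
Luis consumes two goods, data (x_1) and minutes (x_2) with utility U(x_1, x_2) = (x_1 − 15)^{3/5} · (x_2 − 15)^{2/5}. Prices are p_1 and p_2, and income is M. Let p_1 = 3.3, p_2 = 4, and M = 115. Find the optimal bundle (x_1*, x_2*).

This is Cobb-Douglas in (x_1−15, x_2−15): tangency gives 0.6·p_2·(x_2−15) = 0.4·p_1·(x_1−15).
After buying the subsistence bundle (15, 15), a share 0.6 of the remaining income goes to x_1: x_1* = 15 + 0.6·(M − 15p_1 − 15p_2)/p_1.
Discretionary income = 115 − 15·3.3 − 15·4 = 5.5; x_1* = 15 + 0.6·5.5/3.3 = 16; x_2* = 15 + 0.4·5.5/4 = 15.55.

x_1* = 16, x_2* = 15.55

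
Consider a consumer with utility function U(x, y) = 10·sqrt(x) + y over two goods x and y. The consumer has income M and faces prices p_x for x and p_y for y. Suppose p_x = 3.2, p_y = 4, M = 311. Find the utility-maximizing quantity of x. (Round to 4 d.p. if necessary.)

x* = 39.0625

MU_x = 5/√x, MU_y = 1. Tangency: 5/√x = p_x/p_y.
Solve: √x = 5·p_y/p_x, so x*(p_x,p_y) = (5·p_y/p_x)², and y* = (M − p_x·x*)/p_y.
Plugging in: x* = (5·4/3.2)² = 39.0625.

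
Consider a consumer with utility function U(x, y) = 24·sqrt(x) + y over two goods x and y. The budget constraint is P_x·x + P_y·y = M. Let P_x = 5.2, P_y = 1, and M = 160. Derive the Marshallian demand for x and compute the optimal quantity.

MU_x = 12/√x, MU_y = 1. Tangency: 12/√x = P_x/P_y.
Solve: √x = 12·P_y/P_x, so x*(P_x,P_y) = (12·P_y/P_x)², and y* = (M − P_x·x*)/P_y.
Plugging in: x* = (12·1/5.2)² = 5.3254.

x* = 5.3254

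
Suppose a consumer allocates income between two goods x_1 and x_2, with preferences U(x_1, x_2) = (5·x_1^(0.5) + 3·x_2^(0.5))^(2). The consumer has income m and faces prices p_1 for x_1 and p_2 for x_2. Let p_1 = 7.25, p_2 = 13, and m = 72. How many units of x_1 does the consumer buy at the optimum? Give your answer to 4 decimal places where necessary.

MU_x_1 ∝ 5·x_1^(-0.5), MU_x_2 ∝ 3·x_2^(-0.5), so MRS = (5/3)·(x_2/x_1)^(0.5) = p_1/p_2.
Hence x_2/x_1 = ((3/5)·p_1/p_2)^(1/(0.5)), i.e. raised to the 2 power.
Substitute x_2 = (x_2/x_1)·x_1 into the budget: x_1* = m/(p_1 + p_2·(x_2/x_1)).
Numerically x_2/x_1 = 0.111967, so x_1* = 72/(7.25 + 13·0.111967) = 8.2706.

x_1* = 8.2706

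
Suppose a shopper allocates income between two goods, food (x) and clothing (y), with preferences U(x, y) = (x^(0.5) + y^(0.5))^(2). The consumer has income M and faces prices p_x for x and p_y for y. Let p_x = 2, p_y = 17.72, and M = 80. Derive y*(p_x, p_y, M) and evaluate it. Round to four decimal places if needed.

y* = 0.4579

MRS = MU_x/MU_y = (y/x)^(0.5). Set equal to p_x/p_y.
Hence y/x = (p_x/p_y)^(1/(0.5)), i.e. raised to the 2 power.
With the ratio pinned down, the budget gives x* = M/(p_x + p_y·(y/x)) and y* = (y/x)·x*.
Numerically y/x = 0.012739, so x* = 80/(2 + 17.72·0.012739) = 35.9432 and y* = 0.012739·35.9432 = 0.4579.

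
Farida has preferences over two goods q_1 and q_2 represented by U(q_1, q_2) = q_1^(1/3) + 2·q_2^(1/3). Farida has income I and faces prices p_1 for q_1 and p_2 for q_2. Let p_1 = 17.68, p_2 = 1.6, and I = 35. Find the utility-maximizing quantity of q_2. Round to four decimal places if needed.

MRS = MU_q_1/MU_q_2 = (1/2)·(q_2/q_1)^(2/3). Set equal to p_1/p_2.
Hence q_2/q_1 = (2·p_1/p_2)^(1/(2/3)), i.e. raised to the 1.5 power.
With the ratio pinned down, the budget gives q_1* = I/(p_1 + p_2·(q_2/q_1)) and q_2* = (q_2/q_1)·q_1*.
Numerically q_2/q_1 = 103.893508, so q_1* = 35/(17.68 + 1.6·103.893508) = 0.1903 and q_2* = 103.893508·0.1903 = 19.7721.

q_2* = 19.7721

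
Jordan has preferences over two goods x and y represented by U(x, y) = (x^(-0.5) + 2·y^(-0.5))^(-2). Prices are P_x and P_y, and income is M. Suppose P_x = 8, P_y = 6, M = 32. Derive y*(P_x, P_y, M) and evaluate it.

y* = 3.1496

From the CES first-order condition, (1/2)·(y/x)^(1.5) = P_x/P_y.
Hence y/x = (2·P_x/P_y)^(1/(1.5)), i.e. raised to the 2/3 power.
With the ratio pinned down, the budget gives x* = M/(P_x + P_y·(y/x)) and y* = (y/x)·x*.
Numerically y/x = 1.922999, so x* = 32/(8 + 6·1.922999) = 1.6378 and y* = 1.922999·1.6378 = 3.1496.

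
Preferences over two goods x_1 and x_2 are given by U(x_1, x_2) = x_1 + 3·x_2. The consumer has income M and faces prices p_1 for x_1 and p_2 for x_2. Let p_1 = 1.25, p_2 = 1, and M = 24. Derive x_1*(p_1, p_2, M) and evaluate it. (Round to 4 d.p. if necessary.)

Perfect substitutes: compare marginal utility per dollar. 1/p_1 vs 3/p_2 → 0.8 vs 3.
x_2 gives more utility per dollar, so spend all income on x_2: x_2* = M/p_2, x_1* = 0.
Numerically: x_1* = 0, x_2* = 24.

x_1* = 0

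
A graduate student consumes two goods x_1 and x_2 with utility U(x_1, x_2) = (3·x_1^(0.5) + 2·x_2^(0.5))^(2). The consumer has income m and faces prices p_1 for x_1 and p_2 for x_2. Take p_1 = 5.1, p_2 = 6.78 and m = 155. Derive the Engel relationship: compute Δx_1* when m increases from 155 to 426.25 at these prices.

Δx_1* = 39.8603

Numerically x_2/x_1 = 0.251477, so x_1* = 155/(5.1 + 6.78·0.251477) = 22.7773.
At m' = 426.25: x_1* = 62.6376. Change: 62.6376 − 22.7773 = 39.8603.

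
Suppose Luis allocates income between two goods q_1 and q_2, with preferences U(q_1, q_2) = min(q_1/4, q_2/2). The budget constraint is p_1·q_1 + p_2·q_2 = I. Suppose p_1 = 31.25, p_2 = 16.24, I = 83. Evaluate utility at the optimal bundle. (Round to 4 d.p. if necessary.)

Leontief preferences: the optimum is at the kink where q_1/4 = q_2/2, i.e. q_2 = (1/2)·q_1.
Budget: p_1·q_1 + p_2·(1/2)·q_1 = I, so (4·p_1 + 2·p_2)·q_1 = 4·I.
Demand: q_1*(p_1,p_2,I) = 4·I/(4·p_1 + 2·p_2), q_2* = 2·I/(4·p_1 + 2·p_2).
Here 4·31.25 + 2·16.24 = 157.48, giving q_1* = 2.1082 and q_2* = 1.0541.
Utility at the optimum: U(2.1082, 1.0541) = 0.5271.

V = 0.5271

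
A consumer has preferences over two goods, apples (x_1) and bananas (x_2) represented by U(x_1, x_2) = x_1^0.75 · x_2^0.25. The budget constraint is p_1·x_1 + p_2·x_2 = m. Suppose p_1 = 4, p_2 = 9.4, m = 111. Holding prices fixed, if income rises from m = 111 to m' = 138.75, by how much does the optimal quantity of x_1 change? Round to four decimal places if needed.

Δx_1* = 5.2031

The MRS is 3·x_2/x_1. Set MRS = p_1/p_2.
So 0.75·p_2·x_2 = 0.25·p_1·x_1; combined with the budget, a share 0.75 of income goes to x_1.
Demand: x_1*(p_1,p_2,m) = 0.75·m/p_1 and x_2* = 0.25·m/p_2.
At p_1=4, p_2=9.4, m=111: x_1* = 0.75·111/4 = 20.8125.
At m' = 138.75: x_1* = 26.0156. Change: 26.0156 − 20.8125 = 5.2031.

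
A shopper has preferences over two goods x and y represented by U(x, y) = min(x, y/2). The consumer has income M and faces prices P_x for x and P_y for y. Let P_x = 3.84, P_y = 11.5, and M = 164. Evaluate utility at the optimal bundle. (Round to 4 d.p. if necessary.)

V = 6.1103

Leontief preferences: the optimum is at the kink where x/1 = y/2, i.e. y = 2·x.
Budget: P_x·x + P_y·2·x = M, so (P_x + 2·P_y)·x = M.
Demand: x*(P_x,P_y,M) = M/(P_x + 2·P_y), y* = 2·M/(P_x + 2·P_y).
Here 3.84 + 2·11.5 = 26.84, giving x* = 6.1103 and y* = 12.2206.
Utility at the optimum: U(6.1103, 12.2206) = 6.1103.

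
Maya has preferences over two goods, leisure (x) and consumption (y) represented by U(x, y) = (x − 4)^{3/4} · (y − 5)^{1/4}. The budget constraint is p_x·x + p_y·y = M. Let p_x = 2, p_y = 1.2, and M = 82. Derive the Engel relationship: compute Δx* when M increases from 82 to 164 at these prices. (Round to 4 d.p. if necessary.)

Δx* = 30.75

Let x' = x−4, y' = y−5. MRS = 3·y'/x' = p_x/p_y.
After buying the subsistence bundle (4, 5), a share 0.75 of the remaining income goes to x: x* = 4 + 0.75·(M − 4p_x − 5p_y)/p_x.
Discretionary income = 82 − 4·2 − 5·1.2 = 68; x* = 4 + 0.75·68/2 = 29.5.
At M' = 164: x* = 60.25. Change: 60.25 − 29.5 = 30.75.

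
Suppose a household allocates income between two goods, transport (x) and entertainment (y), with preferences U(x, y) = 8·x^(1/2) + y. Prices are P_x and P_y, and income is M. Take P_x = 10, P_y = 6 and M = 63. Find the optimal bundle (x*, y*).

MU_x = 4/√x, MU_y = 1. Tangency: 4/√x = P_x/P_y.
Solve: √x = 4·P_y/P_x, so x*(P_x,P_y) = (4·P_y/P_x)², and y* = (M − P_x·x*)/P_y.
Plugging in: x* = (4·6/10)² = 5.76, y* = 0.9.

x* = 5.76, y* = 0.9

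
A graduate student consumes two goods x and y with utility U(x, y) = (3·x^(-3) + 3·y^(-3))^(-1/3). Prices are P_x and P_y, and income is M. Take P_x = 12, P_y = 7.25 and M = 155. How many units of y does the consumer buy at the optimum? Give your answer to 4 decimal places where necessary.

MRS = MU_x/MU_y = (y/x)^(4). Set equal to P_x/P_y.
Solve for the ratio: y/x = [P_x/P_y]^(0.25).
With the ratio pinned down, the budget gives x* = M/(P_x + P_y·(y/x)) and y* = (y/x)·x*.
Numerically y/x = 1.134255, so x* = 155/(12 + 7.25·1.134255) = 7.6644 and y* = 1.134255·7.6644 = 8.6934.

y* = 8.6934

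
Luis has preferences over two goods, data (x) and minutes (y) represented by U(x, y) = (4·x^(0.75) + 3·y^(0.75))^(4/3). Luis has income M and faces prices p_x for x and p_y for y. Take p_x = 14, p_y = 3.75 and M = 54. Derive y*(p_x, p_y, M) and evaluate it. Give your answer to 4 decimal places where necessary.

y* = 13.5754

From the CES first-order condition, (4/3)·(y/x)^(0.25) = p_x/p_y.
Solve for the ratio: y/x = [(3/4)·p_x/p_y]^(4).
With the ratio pinned down, the budget gives x* = M/(p_x + p_y·(y/x)) and y* = (y/x)·x*.
Numerically y/x = 61.4656, so x* = 54/(14 + 3.75·61.4656) = 0.2209 and y* = 61.4656·0.2209 = 13.5754.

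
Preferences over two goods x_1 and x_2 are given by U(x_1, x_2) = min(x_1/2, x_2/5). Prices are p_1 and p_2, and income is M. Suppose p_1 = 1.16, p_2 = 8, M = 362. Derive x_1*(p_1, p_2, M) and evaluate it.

x_1* = 17.1078

Leontief preferences: the optimum is at the kink where x_1/2 = x_2/5, i.e. x_2 = (5/2)·x_1.
Budget: p_1·x_1 + p_2·(5/2)·x_1 = M, so (2·p_1 + 5·p_2)·x_1 = 2·M.
Demand: x_1*(p_1,p_2,M) = 2·M/(2·p_1 + 5·p_2), x_2* = 5·M/(2·p_1 + 5·p_2).
Here 2·1.16 + 5·8 = 42.32, giving x_1* = 17.1078.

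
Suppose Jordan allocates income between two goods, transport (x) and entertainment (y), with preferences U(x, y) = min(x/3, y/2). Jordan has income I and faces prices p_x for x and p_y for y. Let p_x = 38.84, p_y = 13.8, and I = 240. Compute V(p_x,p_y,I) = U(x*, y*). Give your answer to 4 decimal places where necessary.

V = 1.6653

Here 3·38.84 + 2·13.8 = 144.12, giving x* = 4.9958 and y* = 3.3306.
Utility at the optimum: U(4.9958, 3.3306) = 1.6653.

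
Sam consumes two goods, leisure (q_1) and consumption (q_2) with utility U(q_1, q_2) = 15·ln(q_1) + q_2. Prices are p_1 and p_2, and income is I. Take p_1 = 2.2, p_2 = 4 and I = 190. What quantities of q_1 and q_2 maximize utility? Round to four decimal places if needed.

q_1* = 27.2727, q_2* = 32.5

Set MRS = p_1/p_2: (15/q_1)/1 = p_1/p_2.
So q_1*(p_1,p_2) = 15·p_2/p_1, independent of income; and q_2* = (I − 15·p_2)/p_2.
At the given prices: q_1* = 15·4/2.2 = 27.2727, and q_2* = 32.5.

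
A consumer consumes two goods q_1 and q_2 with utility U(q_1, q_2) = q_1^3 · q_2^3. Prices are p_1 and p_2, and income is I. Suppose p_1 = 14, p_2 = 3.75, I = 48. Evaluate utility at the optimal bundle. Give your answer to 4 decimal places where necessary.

Demand: q_1*(p_1,p_2,I) = 0.5·I/p_1 and q_2* = 0.5·I/p_2.
At p_1=14, p_2=3.75, I=48: q_1* = 0.5·48/14 = 1.7143, q_2* = 6.4.
Utility at the optimum: U(1.7143, 6.4) = 1320.6555.

V = 1320.6555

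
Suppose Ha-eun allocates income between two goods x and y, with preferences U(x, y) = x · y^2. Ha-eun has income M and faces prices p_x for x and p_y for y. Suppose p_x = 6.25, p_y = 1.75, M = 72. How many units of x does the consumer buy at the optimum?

x* = 3.84

MU_x/MU_y = (y)/(2·x); tangency sets this equal to p_x/p_y.
Rearranging, p_y·y = 2·p_x·x. Substituting into the budget gives p_x·x·(1 + 2) = M.
Demand: x*(p_x,p_y,M) = 1/3·M/p_x and y* = 2/3·M/p_y.
At p_x=6.25, p_y=1.75, M=72: x* = 1/3·72/6.25 = 3.84.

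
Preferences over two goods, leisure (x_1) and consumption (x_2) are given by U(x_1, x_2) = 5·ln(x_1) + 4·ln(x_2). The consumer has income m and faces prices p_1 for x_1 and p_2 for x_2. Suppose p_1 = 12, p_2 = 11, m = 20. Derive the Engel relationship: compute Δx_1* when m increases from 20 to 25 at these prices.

Δx_1* = 0.2315

The MRS is (5/4)·x_2/x_1. Set MRS = p_1/p_2.
So 5·p_2·x_2 = 4·p_1·x_1; combined with the budget, a share 5/9 of income goes to x_1.
Demand: x_1*(p_1,p_2,m) = 5/9·m/p_1 and x_2* = 4/9·m/p_2.
At p_1=12, p_2=11, m=20: x_1* = 5/9·20/12 = 0.9259.
At m' = 25: x_1* = 1.1574. Change: 1.1574 − 0.9259 = 0.2315.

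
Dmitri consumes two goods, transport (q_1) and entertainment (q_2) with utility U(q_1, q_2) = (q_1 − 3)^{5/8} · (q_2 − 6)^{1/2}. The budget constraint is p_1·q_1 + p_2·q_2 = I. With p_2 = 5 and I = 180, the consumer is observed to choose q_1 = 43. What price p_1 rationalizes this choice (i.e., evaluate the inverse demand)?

p_1 = 2

MRS = (5/4)·(q_2−6)/(q_1−3). Tangency with p_1/p_2 gives q_2−6 = (4/5)·(p_1/p_2)·(q_1−3).
After buying the subsistence bundle (3, 6), a share 5/9 of the remaining income goes to q_1: q_1* = 3 + 5/9·(I − 3p_1 − 6p_2)/p_1.
Set q_1* = 43 in the demand function and solve for p_1: p_1 = 2.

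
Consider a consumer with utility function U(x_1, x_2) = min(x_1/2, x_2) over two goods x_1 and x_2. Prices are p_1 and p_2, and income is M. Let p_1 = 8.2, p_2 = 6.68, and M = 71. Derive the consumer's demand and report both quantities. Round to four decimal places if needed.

x_1* = 6.1525, x_2* = 3.0763

Demand: x_1*(p_1,p_2,M) = 2·M/(2·p_1 + p_2), x_2* = M/(2·p_1 + p_2).
Here 2·8.2 + 6.68 = 23.08, giving x_1* = 6.1525 and x_2* = 3.0763.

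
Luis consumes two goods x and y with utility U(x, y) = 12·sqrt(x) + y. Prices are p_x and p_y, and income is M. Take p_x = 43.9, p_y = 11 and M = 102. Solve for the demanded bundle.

Utility is quasi-linear in y; the FOC for x is 6/√x = p_x/p_y.
Solve: √x = 6·p_y/p_x, so x*(p_x,p_y) = (6·p_y/p_x)², and y* = (M − p_x·x*)/p_y.
Plugging in: x* = (6·11/43.9)² = 2.2603, y* = 0.2522.

x* = 2.2603, y* = 0.2522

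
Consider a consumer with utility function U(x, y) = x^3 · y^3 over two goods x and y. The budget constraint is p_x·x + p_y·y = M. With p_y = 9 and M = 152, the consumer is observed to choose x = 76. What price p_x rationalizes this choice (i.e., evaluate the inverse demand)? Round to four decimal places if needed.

MU_x/MU_y = (3·y)/(3·x); tangency sets this equal to p_x/p_y.
So 3·p_y·y = 3·p_x·x; combined with the budget, a share 0.5 of income goes to x.
Demand: x*(p_x,p_y,M) = 0.5·M/p_x and y* = 0.5·M/p_y.
Set x* = 76 in the demand function and solve for p_x: p_x = 1.

p_x = 1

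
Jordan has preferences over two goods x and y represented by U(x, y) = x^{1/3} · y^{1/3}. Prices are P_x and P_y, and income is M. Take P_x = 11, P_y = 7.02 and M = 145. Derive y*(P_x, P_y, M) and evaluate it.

MU_x/MU_y = (1/3·y)/(1/3·x); tangency sets this equal to P_x/P_y.
Rearranging, P_y·y = P_x·x. Substituting into the budget gives P_x·x·(1 + 1) = M.
Demand: x*(P_x,P_y,M) = 0.5·M/P_x and y* = 0.5·M/P_y.
At P_x=11, P_y=7.02, M=145: y* = 0.5·145/7.02 = 10.3276.

y* = 10.3276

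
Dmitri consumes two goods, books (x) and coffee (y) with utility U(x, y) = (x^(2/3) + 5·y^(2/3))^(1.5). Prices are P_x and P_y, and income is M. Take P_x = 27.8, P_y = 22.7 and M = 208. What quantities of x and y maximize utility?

x* = 0.0397, y* = 9.1144

MRS = MU_x/MU_y = (1/5)·(y/x)^(1/3). Set equal to P_x/P_y.
Solve for the ratio: y/x = [5·P_x/P_y]^(3).
Substitute y = (y/x)·x into the budget: x* = M/(P_x + P_y·(y/x)).
Numerically y/x = 229.597328, so x* = 208/(27.8 + 22.7·229.597328) = 0.0397 and y* = 229.597328·0.0397 = 9.1144.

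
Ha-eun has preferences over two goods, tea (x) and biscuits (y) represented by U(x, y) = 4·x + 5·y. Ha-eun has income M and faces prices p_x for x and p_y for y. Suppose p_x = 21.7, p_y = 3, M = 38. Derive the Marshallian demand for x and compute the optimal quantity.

y gives more utility per dollar, so spend all income on y: y* = M/p_y, x* = 0.
Numerically: x* = 0, y* = 12.6667.

x* = 0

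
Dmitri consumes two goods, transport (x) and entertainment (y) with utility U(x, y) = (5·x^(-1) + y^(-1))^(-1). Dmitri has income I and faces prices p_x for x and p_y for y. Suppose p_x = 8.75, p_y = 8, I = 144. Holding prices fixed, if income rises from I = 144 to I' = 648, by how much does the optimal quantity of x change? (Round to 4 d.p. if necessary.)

From the CES first-order condition, 5·(y/x)^(2) = p_x/p_y.
Solve for the ratio: y/x = [(1/5)·p_x/p_y]^(0.5).
With the ratio pinned down, the budget gives x* = I/(p_x + p_y·(y/x)) and y* = (y/x)·x*.
Numerically y/x = 0.467707, so x* = 144/(8.75 + 8·0.467707) = 11.5277.
At I' = 648: x* = 51.8746. Change: 51.8746 − 11.5277 = 40.3469.

Δx* = 40.3469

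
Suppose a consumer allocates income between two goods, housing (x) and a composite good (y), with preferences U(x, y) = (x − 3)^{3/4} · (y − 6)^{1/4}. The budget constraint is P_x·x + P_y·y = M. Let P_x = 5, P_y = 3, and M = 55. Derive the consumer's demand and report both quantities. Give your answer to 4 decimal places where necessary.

Let x' = x−3, y' = y−6. MRS = 3·y'/x' = P_x/P_y.
Substituting into the budget: x* = 3 + 0.75·(M − 3·P_x − 6·P_y)/P_x, and y* = 6 + 0.25·(…)/P_y.
Discretionary income = 55 − 3·5 − 6·3 = 22; x* = 3 + 0.75·22/5 = 6.3; y* = 6 + 0.25·22/3 = 7.8333.

x* = 6.3, y* = 7.8333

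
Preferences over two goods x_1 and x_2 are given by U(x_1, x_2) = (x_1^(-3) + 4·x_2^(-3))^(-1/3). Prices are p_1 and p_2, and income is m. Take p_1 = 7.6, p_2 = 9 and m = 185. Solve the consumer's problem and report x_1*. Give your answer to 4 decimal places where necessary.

MRS = MU_x_1/MU_x_2 = (1/4)·(x_2/x_1)^(4). Set equal to p_1/p_2.
Hence x_2/x_1 = (4·p_1/p_2)^(1/(4)), i.e. raised to the 0.25 power.
With the ratio pinned down, the budget gives x_1* = m/(p_1 + p_2·(x_2/x_1)) and x_2* = (x_2/x_1)·x_1*.
Numerically x_2/x_1 = 1.355682, so x_1* = 185/(7.6 + 9·1.355682) = 9.3429.

x_1* = 9.3429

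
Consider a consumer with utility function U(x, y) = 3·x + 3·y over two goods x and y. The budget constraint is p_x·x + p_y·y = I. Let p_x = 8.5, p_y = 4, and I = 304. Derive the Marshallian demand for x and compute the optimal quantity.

Numerically: x* = 0, y* = 76.

x* = 0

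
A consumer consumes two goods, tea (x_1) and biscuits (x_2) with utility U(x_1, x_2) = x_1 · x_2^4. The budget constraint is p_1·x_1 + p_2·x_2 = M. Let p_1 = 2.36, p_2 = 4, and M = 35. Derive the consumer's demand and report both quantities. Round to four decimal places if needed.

x_1* = 2.9661, x_2* = 7

Tangency: MRS = (1/4)·x_2/x_1 = p_1/p_2.
So p_2·x_2 = 4·p_1·x_1; combined with the budget, a share 0.2 of income goes to x_1.
Demand: x_1*(p_1,p_2,M) = 0.2·M/p_1 and x_2* = 0.8·M/p_2.
At p_1=2.36, p_2=4, M=35: x_1* = 0.2·35/2.36 = 2.9661, x_2* = 7.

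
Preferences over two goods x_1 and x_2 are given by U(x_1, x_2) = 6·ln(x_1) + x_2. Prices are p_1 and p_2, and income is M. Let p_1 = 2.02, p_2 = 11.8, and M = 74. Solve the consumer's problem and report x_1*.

x_1* = 35.0495

Set MRS = p_1/p_2: (6/x_1)/1 = p_1/p_2.
So x_1*(p_1,p_2) = 6·p_2/p_1, independent of income; and x_2* = (M − 6·p_2)/p_2.
At the given prices: x_1* = 6·11.8/2.02 = 35.0495.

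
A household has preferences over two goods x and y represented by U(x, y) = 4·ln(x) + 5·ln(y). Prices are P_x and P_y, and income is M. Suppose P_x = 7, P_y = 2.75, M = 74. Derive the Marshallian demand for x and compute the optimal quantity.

MU_x/MU_y = (4·y)/(5·x); tangency sets this equal to P_x/P_y.
Rearranging, P_y·y = (5/4)·P_x·x. Substituting into the budget gives P_x·x·(1 + (5/4)) = M.
Demand: x*(P_x,P_y,M) = 4/9·M/P_x and y* = 5/9·M/P_y.
At P_x=7, P_y=2.75, M=74: x* = 4/9·74/7 = 4.6984.

x* = 4.6984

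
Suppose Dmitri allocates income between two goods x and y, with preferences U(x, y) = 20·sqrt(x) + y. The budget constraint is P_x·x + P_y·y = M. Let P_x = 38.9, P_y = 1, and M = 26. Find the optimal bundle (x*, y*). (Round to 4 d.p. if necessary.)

x* = 0.0661, y* = 23.4293

MU_x = 10/√x, MU_y = 1. Tangency: 10/√x = P_x/P_y.
Solve: √x = 10·P_y/P_x, so x*(P_x,P_y) = (10·P_y/P_x)², and y* = (M − P_x·x*)/P_y.
Plugging in: x* = (10·1/38.9)² = 0.0661, y* = 23.4293.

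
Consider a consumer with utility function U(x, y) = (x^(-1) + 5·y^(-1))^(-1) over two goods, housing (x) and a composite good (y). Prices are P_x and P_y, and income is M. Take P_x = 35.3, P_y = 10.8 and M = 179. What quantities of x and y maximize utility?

x* = 2.267, y* = 9.1644

MU_x ∝ x^(-2), MU_y ∝ 5·y^(-2), so MRS = (1/5)·(y/x)^(2) = P_x/P_y.
Hence y/x = (5·P_x/P_y)^(1/(2)), i.e. raised to the 0.5 power.
Substitute y = (y/x)·x into the budget: x* = M/(P_x + P_y·(y/x)).
Numerically y/x = 4.042597, so x* = 179/(35.3 + 10.8·4.042597) = 2.267 and y* = 4.042597·2.267 = 9.1644.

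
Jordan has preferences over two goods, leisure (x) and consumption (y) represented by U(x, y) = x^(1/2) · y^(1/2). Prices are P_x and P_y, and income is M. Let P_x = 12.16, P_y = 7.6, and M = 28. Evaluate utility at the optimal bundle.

V = 1.4563

Tangency: MRS = y/x = P_x/P_y.
Rearranging, P_y·y = P_x·x. Substituting into the budget gives P_x·x·(1 + 1) = M.
Demand: x*(P_x,P_y,M) = 0.5·M/P_x and y* = 0.5·M/P_y.
At P_x=12.16, P_y=7.6, M=28: x* = 0.5·28/12.16 = 1.1513, y* = 1.8421.
Utility at the optimum: U(1.1513, 1.8421) = 1.4563.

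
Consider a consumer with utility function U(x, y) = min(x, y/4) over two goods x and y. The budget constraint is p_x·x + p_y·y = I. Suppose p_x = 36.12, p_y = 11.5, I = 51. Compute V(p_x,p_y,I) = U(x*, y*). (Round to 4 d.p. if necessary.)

With perfect complements, no substitution: consume in ratio x:y = 1:4.
Budget: p_x·x + p_y·4·x = I, so (p_x + 4·p_y)·x = I.
Demand: x*(p_x,p_y,I) = I/(p_x + 4·p_y), y* = 4·I/(p_x + 4·p_y).
Here 36.12 + 4·11.5 = 82.12, giving x* = 0.621 and y* = 2.4842.
Utility at the optimum: U(0.621, 2.4842) = 0.621.

V = 0.621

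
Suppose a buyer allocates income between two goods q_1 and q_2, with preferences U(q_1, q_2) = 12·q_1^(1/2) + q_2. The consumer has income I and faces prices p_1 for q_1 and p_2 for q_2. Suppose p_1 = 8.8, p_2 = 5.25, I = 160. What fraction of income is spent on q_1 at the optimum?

share on q_1 = 0.7047

MU_q_1 = 6/√q_1, MU_q_2 = 1. Tangency: 6/√q_1 = p_1/p_2.
Solve: √q_1 = 6·p_2/p_1, so q_1*(p_1,p_2) = (6·p_2/p_1)², and q_2* = (I − p_1·q_1*)/p_2.
Plugging in: q_1* = (6·5.25/8.8)² = 12.8131, q_2* = 8.9989.
Expenditure on q_1: 8.8·12.8131 = 112.7557; share = 0.7047.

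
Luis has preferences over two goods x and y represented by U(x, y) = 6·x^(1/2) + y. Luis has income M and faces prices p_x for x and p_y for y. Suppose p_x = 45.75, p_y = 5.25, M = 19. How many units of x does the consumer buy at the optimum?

x* = 0.1185

Set MRS = p_x/p_y: 3·x^(−1/2) = p_x/p_y.
Solve: √x = 3·p_y/p_x, so x*(p_x,p_y) = (3·p_y/p_x)², and y* = (M − p_x·x*)/p_y.
Plugging in: x* = (3·5.25/45.75)² = 0.1185.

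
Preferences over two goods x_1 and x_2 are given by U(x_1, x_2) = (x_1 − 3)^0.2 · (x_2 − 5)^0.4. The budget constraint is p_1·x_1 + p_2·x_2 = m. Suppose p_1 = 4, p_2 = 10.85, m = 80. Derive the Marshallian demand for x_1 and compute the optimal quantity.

x_1* = 4.1458

Substituting into the budget: x_1* = 3 + 1/3·(m − 3·p_1 − 5·p_2)/p_1, and x_2* = 5 + 2/3·(…)/p_2.
Discretionary income = 80 − 3·4 − 5·10.85 = 13.75; x_1* = 3 + 1/3·13.75/4 = 4.1458.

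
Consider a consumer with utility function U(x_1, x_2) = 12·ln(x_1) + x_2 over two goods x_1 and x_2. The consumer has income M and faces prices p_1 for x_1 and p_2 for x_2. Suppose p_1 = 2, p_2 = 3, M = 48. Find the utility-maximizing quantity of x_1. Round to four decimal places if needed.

Set MRS = p_1/p_2: (12/x_1)/1 = p_1/p_2.
So x_1*(p_1,p_2) = 12·p_2/p_1, independent of income; and x_2* = (M − 12·p_2)/p_2.
At the given prices: x_1* = 12·3/2 = 18.

x_1* = 18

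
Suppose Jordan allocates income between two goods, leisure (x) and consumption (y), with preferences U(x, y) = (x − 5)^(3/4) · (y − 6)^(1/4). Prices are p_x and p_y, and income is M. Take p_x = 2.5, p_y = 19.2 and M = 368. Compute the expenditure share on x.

MRS = 3·(y−6)/(x−5). Tangency with p_x/p_y gives y−6 = (1/3)·(p_x/p_y)·(x−5).
After buying the subsistence bundle (5, 6), a share 0.75 of the remaining income goes to x: x* = 5 + 0.75·(M − 5p_x − 6p_y)/p_x.
Discretionary income = 368 − 5·2.5 − 6·19.2 = 240.3; x* = 5 + 0.75·240.3/2.5 = 77.09; y* = 6 + 0.25·240.3/19.2 = 9.1289.
Expenditure on x: 2.5·77.09 = 192.725; share = 0.5237.

share on x = 0.5237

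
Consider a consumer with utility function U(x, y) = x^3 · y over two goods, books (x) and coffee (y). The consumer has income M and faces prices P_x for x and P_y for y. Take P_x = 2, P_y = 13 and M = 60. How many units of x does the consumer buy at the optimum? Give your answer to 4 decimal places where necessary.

At P_x=2, P_y=13, M=60: x* = 0.75·60/2 = 22.5.

x* = 22.5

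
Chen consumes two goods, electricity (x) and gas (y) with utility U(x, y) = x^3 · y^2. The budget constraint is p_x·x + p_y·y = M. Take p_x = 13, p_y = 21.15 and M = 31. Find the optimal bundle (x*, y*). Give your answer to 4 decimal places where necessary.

x* = 1.4308, y* = 0.5863

The MRS is (3/2)·y/x. Set MRS = p_x/p_y.
Rearranging, p_y·y = (2/3)·p_x·x. Substituting into the budget gives p_x·x·(1 + (2/3)) = M.
Demand: x*(p_x,p_y,M) = 0.6·M/p_x and y* = 0.4·M/p_y.
At p_x=13, p_y=21.15, M=31: x* = 0.6·31/13 = 1.4308, y* = 0.5863.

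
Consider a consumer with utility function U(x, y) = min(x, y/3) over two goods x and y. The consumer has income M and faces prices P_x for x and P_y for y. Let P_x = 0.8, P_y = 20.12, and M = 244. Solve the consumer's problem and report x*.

x* = 3.9895

With perfect complements, no substitution: consume in ratio x:y = 1:3.
Budget: P_x·x + P_y·3·x = M, so (P_x + 3·P_y)·x = M.
Demand: x*(P_x,P_y,M) = M/(P_x + 3·P_y), y* = 3·M/(P_x + 3·P_y).
Here 0.8 + 3·20.12 = 61.16, giving x* = 3.9895.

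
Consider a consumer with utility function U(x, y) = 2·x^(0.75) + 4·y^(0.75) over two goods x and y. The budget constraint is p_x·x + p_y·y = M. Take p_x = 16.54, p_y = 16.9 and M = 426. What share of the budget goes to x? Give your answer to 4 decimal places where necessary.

share on x = 0.0625

MRS = MU_x/MU_y = (1/2)·(y/x)^(0.25). Set equal to p_x/p_y.
Solve for the ratio: y/x = [2·p_x/p_y]^(4).
Substitute y = (y/x)·x into the budget: x* = M/(p_x + p_y·(y/x)).
Numerically y/x = 14.679633, so x* = 426/(16.54 + 16.9·14.679633) = 1.6098 and y* = 14.679633·1.6098 = 23.6316.
Expenditure on x: 16.54·1.6098 = 26.6264; share = 0.0625.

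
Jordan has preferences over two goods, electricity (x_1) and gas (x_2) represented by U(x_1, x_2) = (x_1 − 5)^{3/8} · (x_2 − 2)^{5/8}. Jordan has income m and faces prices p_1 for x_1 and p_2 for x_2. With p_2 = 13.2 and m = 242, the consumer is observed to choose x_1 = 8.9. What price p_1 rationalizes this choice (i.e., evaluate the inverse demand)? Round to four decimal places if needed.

p_1 = 14

Let x_1' = x_1−5, x_2' = x_2−2. MRS = (3/5)·x_2'/x_1' = p_1/p_2.
Substituting into the budget: x_1* = 5 + 0.375·(m − 5·p_1 − 2·p_2)/p_1, and x_2* = 2 + 0.625·(…)/p_2.
Set x_1* = 8.9 in the demand function and solve for p_1: p_1 = 14.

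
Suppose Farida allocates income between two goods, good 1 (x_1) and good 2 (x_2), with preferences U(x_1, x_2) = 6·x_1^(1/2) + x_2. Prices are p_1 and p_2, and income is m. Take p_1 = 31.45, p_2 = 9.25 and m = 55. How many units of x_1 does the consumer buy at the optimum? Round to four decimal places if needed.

x_1* = 0.7785

Set MRS = p_1/p_2: 3·x_1^(−1/2) = p_1/p_2.
Thus x_1* = (3·p_2/p_1)² — independent of m — with the rest of income spent on x_2.
Plugging in: x_1* = (3·9.25/31.45)² = 0.7785.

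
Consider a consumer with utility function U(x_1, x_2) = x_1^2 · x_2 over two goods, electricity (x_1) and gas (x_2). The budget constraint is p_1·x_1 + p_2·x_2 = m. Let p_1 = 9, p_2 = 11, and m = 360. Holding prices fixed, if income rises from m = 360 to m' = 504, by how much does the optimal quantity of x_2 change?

Δx_2* = 4.3636

Demand: x_1*(p_1,p_2,m) = 2/3·m/p_1 and x_2* = 1/3·m/p_2.
At p_1=9, p_2=11, m=360: x_2* = 1/3·360/11 = 10.9091.
At m' = 504: x_2* = 15.2727. Change: 15.2727 − 10.9091 = 4.3636.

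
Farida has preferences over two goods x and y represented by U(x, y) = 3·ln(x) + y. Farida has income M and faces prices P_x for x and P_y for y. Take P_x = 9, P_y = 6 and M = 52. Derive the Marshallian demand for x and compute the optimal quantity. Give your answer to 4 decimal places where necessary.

MU_x = 3/x, MU_y = 1. Tangency: 3/x = P_x/P_y.
So x*(P_x,P_y) = 3·P_y/P_x, independent of income; and y* = (M − 3·P_y)/P_y.
At the given prices: x* = 3·6/9 = 2.

x* = 2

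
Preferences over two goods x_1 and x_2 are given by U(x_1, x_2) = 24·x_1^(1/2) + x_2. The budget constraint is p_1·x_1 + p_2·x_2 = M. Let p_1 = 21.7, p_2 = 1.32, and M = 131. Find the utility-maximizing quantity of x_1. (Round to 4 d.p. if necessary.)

x_1* = 0.5328

MU_x_1 = 12/√x_1, MU_x_2 = 1. Tangency: 12/√x_1 = p_1/p_2.
Solve: √x_1 = 12·p_2/p_1, so x_1*(p_1,p_2) = (12·p_2/p_1)², and x_2* = (M − p_1·x_1*)/p_2.
Plugging in: x_1* = (12·1.32/21.7)² = 0.5328.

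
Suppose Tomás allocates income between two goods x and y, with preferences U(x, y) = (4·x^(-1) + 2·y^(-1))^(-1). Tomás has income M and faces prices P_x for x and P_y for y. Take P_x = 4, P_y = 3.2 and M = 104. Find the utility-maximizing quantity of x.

x* = 15.9269

Substitute y = (y/x)·x into the budget: x* = M/(P_x + P_y·(y/x)).
Numerically y/x = 0.790569, so x* = 104/(4 + 3.2·0.790569) = 15.9269.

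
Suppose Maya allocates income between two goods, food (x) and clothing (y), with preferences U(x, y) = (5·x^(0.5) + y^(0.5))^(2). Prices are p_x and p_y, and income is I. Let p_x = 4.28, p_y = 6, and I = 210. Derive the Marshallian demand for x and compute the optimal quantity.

x* = 47.7043

MU_x ∝ 5·x^(-0.5), MU_y ∝ y^(-0.5), so MRS = 5·(y/x)^(0.5) = p_x/p_y.
Hence y/x = ((1/5)·p_x/p_y)^(1/(0.5)), i.e. raised to the 2 power.
With the ratio pinned down, the budget gives x* = I/(p_x + p_y·(y/x)) and y* = (y/x)·x*.
Numerically y/x = 0.020354, so x* = 210/(4.28 + 6·0.020354) = 47.7043.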